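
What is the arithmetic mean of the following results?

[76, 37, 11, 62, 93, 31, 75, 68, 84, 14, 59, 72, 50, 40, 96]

57.8667

Step 1: Sum all values: 76 + 37 + 11 + 62 + 93 + 31 + 75 + 68 + 84 + 14 + 59 + 72 + 50 + 40 + 96 = 868
Step 2: Count the number of values: n = 15
Step 3: Mean = sum / n = 868 / 15 = 57.8667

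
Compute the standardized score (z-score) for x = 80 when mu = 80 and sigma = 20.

0

Step 1: Recall the z-score formula: z = (x - mu) / sigma
Step 2: Substitute values: z = (80 - 80) / 20
Step 3: z = 0 / 20 = 0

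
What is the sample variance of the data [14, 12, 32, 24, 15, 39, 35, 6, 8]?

151.0278

Step 1: Compute the mean: (14 + 12 + 32 + 24 + 15 + 39 + 35 + 6 + 8) / 9 = 20.5556
Step 2: Compute squared deviations from the mean:
  (14 - 20.5556)^2 = 42.9753
  (12 - 20.5556)^2 = 73.1975
  (32 - 20.5556)^2 = 130.9753
  (24 - 20.5556)^2 = 11.8642
  (15 - 20.5556)^2 = 30.8642
  (39 - 20.5556)^2 = 340.1975
  (35 - 20.5556)^2 = 208.642
  (6 - 20.5556)^2 = 211.8642
  (8 - 20.5556)^2 = 157.642
Step 3: Sum of squared deviations = 1208.2222
Step 4: Sample variance = 1208.2222 / 8 = 151.0278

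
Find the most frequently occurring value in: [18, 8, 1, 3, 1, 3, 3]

3

Step 1: Count the frequency of each value:
  1: appears 2 time(s)
  3: appears 3 time(s)
  8: appears 1 time(s)
  18: appears 1 time(s)
Step 2: The value 3 appears most frequently (3 times).
Step 3: Mode = 3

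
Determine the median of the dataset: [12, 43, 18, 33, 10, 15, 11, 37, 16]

16

Step 1: Sort the data in ascending order: [10, 11, 12, 15, 16, 18, 33, 37, 43]
Step 2: The number of values is n = 9.
Step 3: Since n is odd, the median is the middle value at position 5: 16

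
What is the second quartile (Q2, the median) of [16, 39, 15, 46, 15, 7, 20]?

16

Step 1: Sort the data: [7, 15, 15, 16, 20, 39, 46]
Step 2: n = 7
Step 3: Q2 is the median. Since n is odd, it is the middle value at position 4: 16
Step 4: Q2 = 16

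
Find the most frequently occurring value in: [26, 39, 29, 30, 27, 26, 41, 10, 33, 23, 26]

26

Step 1: Count the frequency of each value:
  10: appears 1 time(s)
  23: appears 1 time(s)
  26: appears 3 time(s)
  27: appears 1 time(s)
  29: appears 1 time(s)
  30: appears 1 time(s)
  33: appears 1 time(s)
  39: appears 1 time(s)
  41: appears 1 time(s)
Step 2: The value 26 appears most frequently (3 times).
Step 3: Mode = 26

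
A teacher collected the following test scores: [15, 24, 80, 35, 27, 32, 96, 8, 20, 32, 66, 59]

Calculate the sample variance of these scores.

762.1515

Step 1: Compute the mean: (15 + 24 + 80 + 35 + 27 + 32 + 96 + 8 + 20 + 32 + 66 + 59) / 12 = 41.1667
Step 2: Compute squared deviations from the mean:
  (15 - 41.1667)^2 = 684.6944
  (24 - 41.1667)^2 = 294.6944
  (80 - 41.1667)^2 = 1508.0278
  (35 - 41.1667)^2 = 38.0278
  (27 - 41.1667)^2 = 200.6944
  (32 - 41.1667)^2 = 84.0278
  (96 - 41.1667)^2 = 3006.6944
  (8 - 41.1667)^2 = 1100.0278
  (20 - 41.1667)^2 = 448.0278
  (32 - 41.1667)^2 = 84.0278
  (66 - 41.1667)^2 = 616.6944
  (59 - 41.1667)^2 = 318.0278
Step 3: Sum of squared deviations = 8383.6667
Step 4: Sample variance = 8383.6667 / 11 = 762.1515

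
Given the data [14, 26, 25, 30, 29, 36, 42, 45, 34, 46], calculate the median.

32

Step 1: Sort the data in ascending order: [14, 25, 26, 29, 30, 34, 36, 42, 45, 46]
Step 2: The number of values is n = 10.
Step 3: Since n is even, the median is the average of positions 5 and 6:
  Median = (30 + 34) / 2 = 32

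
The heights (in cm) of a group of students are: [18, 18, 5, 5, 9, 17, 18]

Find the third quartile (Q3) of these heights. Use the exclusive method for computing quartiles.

18

Step 1: Sort the data: [5, 5, 9, 17, 18, 18, 18]
Step 2: n = 7
Step 3: Using the exclusive quartile method:
  Q1 = 5
  Q2 (median) = 17
  Q3 = 18
  IQR = Q3 - Q1 = 18 - 5 = 13
Step 4: Q3 = 18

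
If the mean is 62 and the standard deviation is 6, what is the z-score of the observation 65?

0.5

Step 1: Recall the z-score formula: z = (x - mu) / sigma
Step 2: Substitute values: z = (65 - 62) / 6
Step 3: z = 3 / 6 = 0.5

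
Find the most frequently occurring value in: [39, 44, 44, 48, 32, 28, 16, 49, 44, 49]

44

Step 1: Count the frequency of each value:
  16: appears 1 time(s)
  28: appears 1 time(s)
  32: appears 1 time(s)
  39: appears 1 time(s)
  44: appears 3 time(s)
  48: appears 1 time(s)
  49: appears 2 time(s)
Step 2: The value 44 appears most frequently (3 times).
Step 3: Mode = 44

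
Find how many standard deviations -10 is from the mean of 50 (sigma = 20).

-3

Step 1: Recall the z-score formula: z = (x - mu) / sigma
Step 2: Substitute values: z = (-10 - 50) / 20
Step 3: z = -60 / 20 = -3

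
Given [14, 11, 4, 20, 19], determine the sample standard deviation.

6.5038

Step 1: Compute the mean: 13.6
Step 2: Sum of squared deviations from the mean: 169.2
Step 3: Sample variance = 169.2 / 4 = 42.3
Step 4: Standard deviation = sqrt(42.3) = 6.5038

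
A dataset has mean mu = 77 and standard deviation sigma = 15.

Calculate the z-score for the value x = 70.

-0.4667

Step 1: Recall the z-score formula: z = (x - mu) / sigma
Step 2: Substitute values: z = (70 - 77) / 15
Step 3: z = -7 / 15 = -0.4667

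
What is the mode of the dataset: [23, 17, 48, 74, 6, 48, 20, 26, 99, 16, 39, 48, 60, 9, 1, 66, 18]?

48

Step 1: Count the frequency of each value:
  1: appears 1 time(s)
  6: appears 1 time(s)
  9: appears 1 time(s)
  16: appears 1 time(s)
  17: appears 1 time(s)
  18: appears 1 time(s)
  20: appears 1 time(s)
  23: appears 1 time(s)
  26: appears 1 time(s)
  39: appears 1 time(s)
  48: appears 3 time(s)
  60: appears 1 time(s)
  66: appears 1 time(s)
  74: appears 1 time(s)
  99: appears 1 time(s)
Step 2: The value 48 appears most frequently (3 times).
Step 3: Mode = 48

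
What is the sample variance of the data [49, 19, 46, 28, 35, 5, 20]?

247.1429

Step 1: Compute the mean: (49 + 19 + 46 + 28 + 35 + 5 + 20) / 7 = 28.8571
Step 2: Compute squared deviations from the mean:
  (49 - 28.8571)^2 = 405.7347
  (19 - 28.8571)^2 = 97.1633
  (46 - 28.8571)^2 = 293.8776
  (28 - 28.8571)^2 = 0.7347
  (35 - 28.8571)^2 = 37.7347
  (5 - 28.8571)^2 = 569.1633
  (20 - 28.8571)^2 = 78.449
Step 3: Sum of squared deviations = 1482.8571
Step 4: Sample variance = 1482.8571 / 6 = 247.1429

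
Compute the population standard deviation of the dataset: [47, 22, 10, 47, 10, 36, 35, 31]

13.709

Step 1: Compute the mean: 29.75
Step 2: Sum of squared deviations from the mean: 1503.5
Step 3: Population variance = 1503.5 / 8 = 187.9375
Step 4: Standard deviation = sqrt(187.9375) = 13.709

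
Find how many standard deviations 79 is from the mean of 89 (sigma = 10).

-1

Step 1: Recall the z-score formula: z = (x - mu) / sigma
Step 2: Substitute values: z = (79 - 89) / 10
Step 3: z = -10 / 10 = -1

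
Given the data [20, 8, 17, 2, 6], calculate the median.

8

Step 1: Sort the data in ascending order: [2, 6, 8, 17, 20]
Step 2: The number of values is n = 5.
Step 3: Since n is odd, the median is the middle value at position 3: 8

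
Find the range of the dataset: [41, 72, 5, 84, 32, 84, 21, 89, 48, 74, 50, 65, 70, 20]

84

Step 1: Identify the maximum value: max = 89
Step 2: Identify the minimum value: min = 5
Step 3: Range = max - min = 89 - 5 = 84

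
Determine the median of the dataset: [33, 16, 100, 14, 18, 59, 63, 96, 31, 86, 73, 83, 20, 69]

61

Step 1: Sort the data in ascending order: [14, 16, 18, 20, 31, 33, 59, 63, 69, 73, 83, 86, 96, 100]
Step 2: The number of values is n = 14.
Step 3: Since n is even, the median is the average of positions 7 and 8:
  Median = (59 + 63) / 2 = 61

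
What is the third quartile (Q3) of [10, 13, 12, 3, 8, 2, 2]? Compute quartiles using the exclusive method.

12

Step 1: Sort the data: [2, 2, 3, 8, 10, 12, 13]
Step 2: n = 7
Step 3: Using the exclusive quartile method:
  Q1 = 2
  Q2 (median) = 8
  Q3 = 12
  IQR = Q3 - Q1 = 12 - 2 = 10
Step 4: Q3 = 12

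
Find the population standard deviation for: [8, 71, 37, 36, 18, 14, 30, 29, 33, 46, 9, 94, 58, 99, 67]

27.9606

Step 1: Compute the mean: 43.2667
Step 2: Sum of squared deviations from the mean: 11726.9333
Step 3: Population variance = 11726.9333 / 15 = 781.7956
Step 4: Standard deviation = sqrt(781.7956) = 27.9606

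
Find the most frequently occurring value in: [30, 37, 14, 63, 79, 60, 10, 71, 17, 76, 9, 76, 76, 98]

76

Step 1: Count the frequency of each value:
  9: appears 1 time(s)
  10: appears 1 time(s)
  14: appears 1 time(s)
  17: appears 1 time(s)
  30: appears 1 time(s)
  37: appears 1 time(s)
  60: appears 1 time(s)
  63: appears 1 time(s)
  71: appears 1 time(s)
  76: appears 3 time(s)
  79: appears 1 time(s)
  98: appears 1 time(s)
Step 2: The value 76 appears most frequently (3 times).
Step 3: Mode = 76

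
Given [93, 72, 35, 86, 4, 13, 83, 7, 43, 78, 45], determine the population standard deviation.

31.8057

Step 1: Compute the mean: 50.8182
Step 2: Sum of squared deviations from the mean: 11127.6364
Step 3: Population variance = 11127.6364 / 11 = 1011.6033
Step 4: Standard deviation = sqrt(1011.6033) = 31.8057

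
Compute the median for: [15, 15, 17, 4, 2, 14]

14.5

Step 1: Sort the data in ascending order: [2, 4, 14, 15, 15, 17]
Step 2: The number of values is n = 6.
Step 3: Since n is even, the median is the average of positions 3 and 4:
  Median = (14 + 15) / 2 = 14.5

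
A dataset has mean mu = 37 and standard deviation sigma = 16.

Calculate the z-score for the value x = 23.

-0.875

Step 1: Recall the z-score formula: z = (x - mu) / sigma
Step 2: Substitute values: z = (23 - 37) / 16
Step 3: z = -14 / 16 = -0.875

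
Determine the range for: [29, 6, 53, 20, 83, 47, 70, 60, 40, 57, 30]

77

Step 1: Identify the maximum value: max = 83
Step 2: Identify the minimum value: min = 6
Step 3: Range = max - min = 83 - 6 = 77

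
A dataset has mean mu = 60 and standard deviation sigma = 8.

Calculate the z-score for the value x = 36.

-3

Step 1: Recall the z-score formula: z = (x - mu) / sigma
Step 2: Substitute values: z = (36 - 60) / 8
Step 3: z = -24 / 8 = -3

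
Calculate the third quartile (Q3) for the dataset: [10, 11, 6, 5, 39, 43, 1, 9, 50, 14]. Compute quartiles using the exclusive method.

40

Step 1: Sort the data: [1, 5, 6, 9, 10, 11, 14, 39, 43, 50]
Step 2: n = 10
Step 3: Using the exclusive quartile method:
  Q1 = 5.75
  Q2 (median) = 10.5
  Q3 = 40
  IQR = Q3 - Q1 = 40 - 5.75 = 34.25
Step 4: Q3 = 40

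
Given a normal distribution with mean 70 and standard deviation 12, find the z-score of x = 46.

-2

Step 1: Recall the z-score formula: z = (x - mu) / sigma
Step 2: Substitute values: z = (46 - 70) / 12
Step 3: z = -24 / 12 = -2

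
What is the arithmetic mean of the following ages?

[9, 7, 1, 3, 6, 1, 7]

4.8571

Step 1: Sum all values: 9 + 7 + 1 + 3 + 6 + 1 + 7 = 34
Step 2: Count the number of values: n = 7
Step 3: Mean = sum / n = 34 / 7 = 4.8571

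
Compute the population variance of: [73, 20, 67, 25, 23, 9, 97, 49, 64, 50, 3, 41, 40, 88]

771.9439

Step 1: Compute the mean: (73 + 20 + 67 + 25 + 23 + 9 + 97 + 49 + 64 + 50 + 3 + 41 + 40 + 88) / 14 = 46.3571
Step 2: Compute squared deviations from the mean:
  (73 - 46.3571)^2 = 709.8418
  (20 - 46.3571)^2 = 694.699
  (67 - 46.3571)^2 = 426.1276
  (25 - 46.3571)^2 = 456.1276
  (23 - 46.3571)^2 = 545.5561
  (9 - 46.3571)^2 = 1395.5561
  (97 - 46.3571)^2 = 2564.699
  (49 - 46.3571)^2 = 6.9847
  (64 - 46.3571)^2 = 311.2704
  (50 - 46.3571)^2 = 13.2704
  (3 - 46.3571)^2 = 1879.8418
  (41 - 46.3571)^2 = 28.699
  (40 - 46.3571)^2 = 40.4133
  (88 - 46.3571)^2 = 1734.1276
Step 3: Sum of squared deviations = 10807.2143
Step 4: Population variance = 10807.2143 / 14 = 771.9439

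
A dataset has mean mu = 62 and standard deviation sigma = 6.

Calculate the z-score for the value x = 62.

0

Step 1: Recall the z-score formula: z = (x - mu) / sigma
Step 2: Substitute values: z = (62 - 62) / 6
Step 3: z = 0 / 6 = 0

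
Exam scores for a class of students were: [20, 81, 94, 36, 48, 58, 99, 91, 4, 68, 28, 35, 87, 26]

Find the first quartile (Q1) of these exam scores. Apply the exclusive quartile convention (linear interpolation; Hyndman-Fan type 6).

27.5

Step 1: Sort the data: [4, 20, 26, 28, 35, 36, 48, 58, 68, 81, 87, 91, 94, 99]
Step 2: n = 14
Step 3: Using the exclusive quartile method:
  Q1 = 27.5
  Q2 (median) = 53
  Q3 = 88
  IQR = Q3 - Q1 = 88 - 27.5 = 60.5
Step 4: Q1 = 27.5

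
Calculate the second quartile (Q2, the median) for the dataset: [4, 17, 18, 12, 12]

12

Step 1: Sort the data: [4, 12, 12, 17, 18]
Step 2: n = 5
Step 3: Q2 is the median. Since n is odd, it is the middle value at position 3: 12
Step 4: Q2 = 12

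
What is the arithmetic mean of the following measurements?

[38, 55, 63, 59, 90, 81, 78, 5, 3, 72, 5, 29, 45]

47.9231

Step 1: Sum all values: 38 + 55 + 63 + 59 + 90 + 81 + 78 + 5 + 3 + 72 + 5 + 29 + 45 = 623
Step 2: Count the number of values: n = 13
Step 3: Mean = sum / n = 623 / 13 = 47.9231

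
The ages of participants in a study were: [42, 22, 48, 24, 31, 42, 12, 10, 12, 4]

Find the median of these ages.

23

Step 1: Sort the data in ascending order: [4, 10, 12, 12, 22, 24, 31, 42, 42, 48]
Step 2: The number of values is n = 10.
Step 3: Since n is even, the median is the average of positions 5 and 6:
  Median = (22 + 24) / 2 = 23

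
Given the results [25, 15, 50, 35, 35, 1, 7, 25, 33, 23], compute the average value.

24.9

Step 1: Sum all values: 25 + 15 + 50 + 35 + 35 + 1 + 7 + 25 + 33 + 23 = 249
Step 2: Count the number of values: n = 10
Step 3: Mean = sum / n = 249 / 10 = 24.9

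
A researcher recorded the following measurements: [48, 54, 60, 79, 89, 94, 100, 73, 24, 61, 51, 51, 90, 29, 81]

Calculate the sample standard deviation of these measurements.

23.2956

Step 1: Compute the mean: 65.6
Step 2: Sum of squared deviations from the mean: 7597.6
Step 3: Sample variance = 7597.6 / 14 = 542.6857
Step 4: Standard deviation = sqrt(542.6857) = 23.2956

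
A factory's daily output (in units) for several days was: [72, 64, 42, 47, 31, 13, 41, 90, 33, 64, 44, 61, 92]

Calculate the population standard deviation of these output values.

22.2245

Step 1: Compute the mean: 53.3846
Step 2: Sum of squared deviations from the mean: 6421.0769
Step 3: Population variance = 6421.0769 / 13 = 493.929
Step 4: Standard deviation = sqrt(493.929) = 22.2245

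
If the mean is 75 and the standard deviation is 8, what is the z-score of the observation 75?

0

Step 1: Recall the z-score formula: z = (x - mu) / sigma
Step 2: Substitute values: z = (75 - 75) / 8
Step 3: z = 0 / 8 = 0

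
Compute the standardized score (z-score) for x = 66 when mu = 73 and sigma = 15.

-0.4667

Step 1: Recall the z-score formula: z = (x - mu) / sigma
Step 2: Substitute values: z = (66 - 73) / 15
Step 3: z = -7 / 15 = -0.4667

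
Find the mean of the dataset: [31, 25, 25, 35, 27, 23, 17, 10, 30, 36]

25.9

Step 1: Sum all values: 31 + 25 + 25 + 35 + 27 + 23 + 17 + 10 + 30 + 36 = 259
Step 2: Count the number of values: n = 10
Step 3: Mean = sum / n = 259 / 10 = 25.9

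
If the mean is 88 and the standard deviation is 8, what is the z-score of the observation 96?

1

Step 1: Recall the z-score formula: z = (x - mu) / sigma
Step 2: Substitute values: z = (96 - 88) / 8
Step 3: z = 8 / 8 = 1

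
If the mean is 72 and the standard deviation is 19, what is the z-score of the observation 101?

1.5263

Step 1: Recall the z-score formula: z = (x - mu) / sigma
Step 2: Substitute values: z = (101 - 72) / 19
Step 3: z = 29 / 19 = 1.5263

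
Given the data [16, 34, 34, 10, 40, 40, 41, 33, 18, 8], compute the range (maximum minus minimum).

33

Step 1: Identify the maximum value: max = 41
Step 2: Identify the minimum value: min = 8
Step 3: Range = max - min = 41 - 8 = 33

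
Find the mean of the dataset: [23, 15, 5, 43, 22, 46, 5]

22.7143

Step 1: Sum all values: 23 + 15 + 5 + 43 + 22 + 46 + 5 = 159
Step 2: Count the number of values: n = 7
Step 3: Mean = sum / n = 159 / 7 = 22.7143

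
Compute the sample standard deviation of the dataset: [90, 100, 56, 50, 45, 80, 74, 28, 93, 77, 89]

23.0801

Step 1: Compute the mean: 71.0909
Step 2: Sum of squared deviations from the mean: 5326.9091
Step 3: Sample variance = 5326.9091 / 10 = 532.6909
Step 4: Standard deviation = sqrt(532.6909) = 23.0801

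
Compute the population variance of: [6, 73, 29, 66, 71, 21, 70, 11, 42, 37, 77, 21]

640.5556

Step 1: Compute the mean: (6 + 73 + 29 + 66 + 71 + 21 + 70 + 11 + 42 + 37 + 77 + 21) / 12 = 43.6667
Step 2: Compute squared deviations from the mean:
  (6 - 43.6667)^2 = 1418.7778
  (73 - 43.6667)^2 = 860.4444
  (29 - 43.6667)^2 = 215.1111
  (66 - 43.6667)^2 = 498.7778
  (71 - 43.6667)^2 = 747.1111
  (21 - 43.6667)^2 = 513.7778
  (70 - 43.6667)^2 = 693.4444
  (11 - 43.6667)^2 = 1067.1111
  (42 - 43.6667)^2 = 2.7778
  (37 - 43.6667)^2 = 44.4444
  (77 - 43.6667)^2 = 1111.1111
  (21 - 43.6667)^2 = 513.7778
Step 3: Sum of squared deviations = 7686.6667
Step 4: Population variance = 7686.6667 / 12 = 640.5556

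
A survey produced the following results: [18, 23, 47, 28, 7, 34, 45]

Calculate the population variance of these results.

178.1224

Step 1: Compute the mean: (18 + 23 + 47 + 28 + 7 + 34 + 45) / 7 = 28.8571
Step 2: Compute squared deviations from the mean:
  (18 - 28.8571)^2 = 117.8776
  (23 - 28.8571)^2 = 34.3061
  (47 - 28.8571)^2 = 329.1633
  (28 - 28.8571)^2 = 0.7347
  (7 - 28.8571)^2 = 477.7347
  (34 - 28.8571)^2 = 26.449
  (45 - 28.8571)^2 = 260.5918
Step 3: Sum of squared deviations = 1246.8571
Step 4: Population variance = 1246.8571 / 7 = 178.1224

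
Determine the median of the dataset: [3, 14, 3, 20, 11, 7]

9

Step 1: Sort the data in ascending order: [3, 3, 7, 11, 14, 20]
Step 2: The number of values is n = 6.
Step 3: Since n is even, the median is the average of positions 3 and 4:
  Median = (7 + 11) / 2 = 9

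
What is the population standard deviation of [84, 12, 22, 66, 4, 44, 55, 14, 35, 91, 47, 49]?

26.6691

Step 1: Compute the mean: 43.5833
Step 2: Sum of squared deviations from the mean: 8534.9167
Step 3: Population variance = 8534.9167 / 12 = 711.2431
Step 4: Standard deviation = sqrt(711.2431) = 26.6691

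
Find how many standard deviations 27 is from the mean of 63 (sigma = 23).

-1.5652

Step 1: Recall the z-score formula: z = (x - mu) / sigma
Step 2: Substitute values: z = (27 - 63) / 23
Step 3: z = -36 / 23 = -1.5652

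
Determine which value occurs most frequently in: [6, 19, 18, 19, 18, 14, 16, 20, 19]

19

Step 1: Count the frequency of each value:
  6: appears 1 time(s)
  14: appears 1 time(s)
  16: appears 1 time(s)
  18: appears 2 time(s)
  19: appears 3 time(s)
  20: appears 1 time(s)
Step 2: The value 19 appears most frequently (3 times).
Step 3: Mode = 19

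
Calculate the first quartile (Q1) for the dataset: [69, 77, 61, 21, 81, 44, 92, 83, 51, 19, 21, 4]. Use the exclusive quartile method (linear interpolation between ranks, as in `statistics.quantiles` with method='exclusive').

21

Step 1: Sort the data: [4, 19, 21, 21, 44, 51, 61, 69, 77, 81, 83, 92]
Step 2: n = 12
Step 3: Using the exclusive quartile method:
  Q1 = 21
  Q2 (median) = 56
  Q3 = 80
  IQR = Q3 - Q1 = 80 - 21 = 59
Step 4: Q1 = 21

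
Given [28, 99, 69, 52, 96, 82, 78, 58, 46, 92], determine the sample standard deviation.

23.6126

Step 1: Compute the mean: 70
Step 2: Sum of squared deviations from the mean: 5018
Step 3: Sample variance = 5018 / 9 = 557.5556
Step 4: Standard deviation = sqrt(557.5556) = 23.6126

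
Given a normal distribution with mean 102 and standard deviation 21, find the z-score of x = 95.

-0.3333

Step 1: Recall the z-score formula: z = (x - mu) / sigma
Step 2: Substitute values: z = (95 - 102) / 21
Step 3: z = -7 / 21 = -0.3333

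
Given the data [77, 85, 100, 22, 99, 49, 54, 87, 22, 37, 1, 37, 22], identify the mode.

22

Step 1: Count the frequency of each value:
  1: appears 1 time(s)
  22: appears 3 time(s)
  37: appears 2 time(s)
  49: appears 1 time(s)
  54: appears 1 time(s)
  77: appears 1 time(s)
  85: appears 1 time(s)
  87: appears 1 time(s)
  99: appears 1 time(s)
  100: appears 1 time(s)
Step 2: The value 22 appears most frequently (3 times).
Step 3: Mode = 22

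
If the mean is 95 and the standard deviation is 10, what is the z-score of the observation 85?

-1

Step 1: Recall the z-score formula: z = (x - mu) / sigma
Step 2: Substitute values: z = (85 - 95) / 10
Step 3: z = -10 / 10 = -1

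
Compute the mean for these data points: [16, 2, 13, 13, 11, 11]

11

Step 1: Sum all values: 16 + 2 + 13 + 13 + 11 + 11 = 66
Step 2: Count the number of values: n = 6
Step 3: Mean = sum / n = 66 / 6 = 11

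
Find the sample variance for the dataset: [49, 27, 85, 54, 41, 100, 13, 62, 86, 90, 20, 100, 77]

922.141

Step 1: Compute the mean: (49 + 27 + 85 + 54 + 41 + 100 + 13 + 62 + 86 + 90 + 20 + 100 + 77) / 13 = 61.8462
Step 2: Compute squared deviations from the mean:
  (49 - 61.8462)^2 = 165.0237
  (27 - 61.8462)^2 = 1214.2544
  (85 - 61.8462)^2 = 536.1006
  (54 - 61.8462)^2 = 61.5621
  (41 - 61.8462)^2 = 434.5621
  (100 - 61.8462)^2 = 1455.716
  (13 - 61.8462)^2 = 2385.9467
  (62 - 61.8462)^2 = 0.0237
  (86 - 61.8462)^2 = 583.4083
  (90 - 61.8462)^2 = 792.6391
  (20 - 61.8462)^2 = 1751.1006
  (100 - 61.8462)^2 = 1455.716
  (77 - 61.8462)^2 = 229.6391
Step 3: Sum of squared deviations = 11065.6923
Step 4: Sample variance = 11065.6923 / 12 = 922.141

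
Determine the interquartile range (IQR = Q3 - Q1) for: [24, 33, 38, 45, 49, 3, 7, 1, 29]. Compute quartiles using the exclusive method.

36.5

Step 1: Sort the data: [1, 3, 7, 24, 29, 33, 38, 45, 49]
Step 2: n = 9
Step 3: Using the exclusive quartile method:
  Q1 = 5
  Q2 (median) = 29
  Q3 = 41.5
  IQR = Q3 - Q1 = 41.5 - 5 = 36.5
Step 4: IQR = 36.5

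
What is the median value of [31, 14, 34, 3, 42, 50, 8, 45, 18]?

31

Step 1: Sort the data in ascending order: [3, 8, 14, 18, 31, 34, 42, 45, 50]
Step 2: The number of values is n = 9.
Step 3: Since n is odd, the median is the middle value at position 5: 31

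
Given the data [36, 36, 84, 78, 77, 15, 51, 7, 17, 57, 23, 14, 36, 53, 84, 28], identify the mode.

36

Step 1: Count the frequency of each value:
  7: appears 1 time(s)
  14: appears 1 time(s)
  15: appears 1 time(s)
  17: appears 1 time(s)
  23: appears 1 time(s)
  28: appears 1 time(s)
  36: appears 3 time(s)
  51: appears 1 time(s)
  53: appears 1 time(s)
  57: appears 1 time(s)
  77: appears 1 time(s)
  78: appears 1 time(s)
  84: appears 2 time(s)
Step 2: The value 36 appears most frequently (3 times).
Step 3: Mode = 36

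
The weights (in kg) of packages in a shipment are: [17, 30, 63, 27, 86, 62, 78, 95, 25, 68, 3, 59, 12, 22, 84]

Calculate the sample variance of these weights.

931.0667

Step 1: Compute the mean: (17 + 30 + 63 + 27 + 86 + 62 + 78 + 95 + 25 + 68 + 3 + 59 + 12 + 22 + 84) / 15 = 48.7333
Step 2: Compute squared deviations from the mean:
  (17 - 48.7333)^2 = 1007.0044
  (30 - 48.7333)^2 = 350.9378
  (63 - 48.7333)^2 = 203.5378
  (27 - 48.7333)^2 = 472.3378
  (86 - 48.7333)^2 = 1388.8044
  (62 - 48.7333)^2 = 176.0044
  (78 - 48.7333)^2 = 856.5378
  (95 - 48.7333)^2 = 2140.6044
  (25 - 48.7333)^2 = 563.2711
  (68 - 48.7333)^2 = 371.2044
  (3 - 48.7333)^2 = 2091.5378
  (59 - 48.7333)^2 = 105.4044
  (12 - 48.7333)^2 = 1349.3378
  (22 - 48.7333)^2 = 714.6711
  (84 - 48.7333)^2 = 1243.7378
Step 3: Sum of squared deviations = 13034.9333
Step 4: Sample variance = 13034.9333 / 14 = 931.0667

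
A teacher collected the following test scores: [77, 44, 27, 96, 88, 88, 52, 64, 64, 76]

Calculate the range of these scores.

69

Step 1: Identify the maximum value: max = 96
Step 2: Identify the minimum value: min = 27
Step 3: Range = max - min = 96 - 27 = 69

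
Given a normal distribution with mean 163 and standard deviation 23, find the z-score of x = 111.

-2.2609

Step 1: Recall the z-score formula: z = (x - mu) / sigma
Step 2: Substitute values: z = (111 - 163) / 23
Step 3: z = -52 / 23 = -2.2609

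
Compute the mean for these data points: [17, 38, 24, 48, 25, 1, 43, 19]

26.875

Step 1: Sum all values: 17 + 38 + 24 + 48 + 25 + 1 + 43 + 19 = 215
Step 2: Count the number of values: n = 8
Step 3: Mean = sum / n = 215 / 8 = 26.875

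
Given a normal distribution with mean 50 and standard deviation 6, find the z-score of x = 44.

-1

Step 1: Recall the z-score formula: z = (x - mu) / sigma
Step 2: Substitute values: z = (44 - 50) / 6
Step 3: z = -6 / 6 = -1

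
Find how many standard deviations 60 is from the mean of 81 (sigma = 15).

-1.4

Step 1: Recall the z-score formula: z = (x - mu) / sigma
Step 2: Substitute values: z = (60 - 81) / 15
Step 3: z = -21 / 15 = -1.4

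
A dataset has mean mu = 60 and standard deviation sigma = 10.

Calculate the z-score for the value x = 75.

1.5

Step 1: Recall the z-score formula: z = (x - mu) / sigma
Step 2: Substitute values: z = (75 - 60) / 10
Step 3: z = 15 / 10 = 1.5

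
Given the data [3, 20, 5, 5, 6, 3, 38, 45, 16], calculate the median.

6

Step 1: Sort the data in ascending order: [3, 3, 5, 5, 6, 16, 20, 38, 45]
Step 2: The number of values is n = 9.
Step 3: Since n is odd, the median is the middle value at position 5: 6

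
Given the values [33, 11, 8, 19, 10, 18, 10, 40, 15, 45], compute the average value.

20.9

Step 1: Sum all values: 33 + 11 + 8 + 19 + 10 + 18 + 10 + 40 + 15 + 45 = 209
Step 2: Count the number of values: n = 10
Step 3: Mean = sum / n = 209 / 10 = 20.9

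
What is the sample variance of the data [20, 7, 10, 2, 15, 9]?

39.5

Step 1: Compute the mean: (20 + 7 + 10 + 2 + 15 + 9) / 6 = 10.5
Step 2: Compute squared deviations from the mean:
  (20 - 10.5)^2 = 90.25
  (7 - 10.5)^2 = 12.25
  (10 - 10.5)^2 = 0.25
  (2 - 10.5)^2 = 72.25
  (15 - 10.5)^2 = 20.25
  (9 - 10.5)^2 = 2.25
Step 3: Sum of squared deviations = 197.5
Step 4: Sample variance = 197.5 / 5 = 39.5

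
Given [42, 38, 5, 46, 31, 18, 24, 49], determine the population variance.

201.2344

Step 1: Compute the mean: (42 + 38 + 5 + 46 + 31 + 18 + 24 + 49) / 8 = 31.625
Step 2: Compute squared deviations from the mean:
  (42 - 31.625)^2 = 107.6406
  (38 - 31.625)^2 = 40.6406
  (5 - 31.625)^2 = 708.8906
  (46 - 31.625)^2 = 206.6406
  (31 - 31.625)^2 = 0.3906
  (18 - 31.625)^2 = 185.6406
  (24 - 31.625)^2 = 58.1406
  (49 - 31.625)^2 = 301.8906
Step 3: Sum of squared deviations = 1609.875
Step 4: Population variance = 1609.875 / 8 = 201.2344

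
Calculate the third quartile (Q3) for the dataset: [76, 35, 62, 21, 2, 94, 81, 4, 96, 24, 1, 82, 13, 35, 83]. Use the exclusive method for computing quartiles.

82

Step 1: Sort the data: [1, 2, 4, 13, 21, 24, 35, 35, 62, 76, 81, 82, 83, 94, 96]
Step 2: n = 15
Step 3: Using the exclusive quartile method:
  Q1 = 13
  Q2 (median) = 35
  Q3 = 82
  IQR = Q3 - Q1 = 82 - 13 = 69
Step 4: Q3 = 82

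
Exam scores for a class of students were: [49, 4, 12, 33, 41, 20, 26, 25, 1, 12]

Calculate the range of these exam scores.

48

Step 1: Identify the maximum value: max = 49
Step 2: Identify the minimum value: min = 1
Step 3: Range = max - min = 49 - 1 = 48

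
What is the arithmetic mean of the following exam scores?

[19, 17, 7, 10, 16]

13.8

Step 1: Sum all values: 19 + 17 + 7 + 10 + 16 = 69
Step 2: Count the number of values: n = 5
Step 3: Mean = sum / n = 69 / 5 = 13.8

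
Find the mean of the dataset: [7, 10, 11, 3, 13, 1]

7.5

Step 1: Sum all values: 7 + 10 + 11 + 3 + 13 + 1 = 45
Step 2: Count the number of values: n = 6
Step 3: Mean = sum / n = 45 / 6 = 7.5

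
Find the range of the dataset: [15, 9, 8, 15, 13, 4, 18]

14

Step 1: Identify the maximum value: max = 18
Step 2: Identify the minimum value: min = 4
Step 3: Range = max - min = 18 - 4 = 14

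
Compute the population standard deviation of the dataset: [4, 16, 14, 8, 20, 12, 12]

4.8319

Step 1: Compute the mean: 12.2857
Step 2: Sum of squared deviations from the mean: 163.4286
Step 3: Population variance = 163.4286 / 7 = 23.3469
Step 4: Standard deviation = sqrt(23.3469) = 4.8319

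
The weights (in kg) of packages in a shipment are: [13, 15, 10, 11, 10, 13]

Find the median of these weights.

12

Step 1: Sort the data in ascending order: [10, 10, 11, 13, 13, 15]
Step 2: The number of values is n = 6.
Step 3: Since n is even, the median is the average of positions 3 and 4:
  Median = (11 + 13) / 2 = 12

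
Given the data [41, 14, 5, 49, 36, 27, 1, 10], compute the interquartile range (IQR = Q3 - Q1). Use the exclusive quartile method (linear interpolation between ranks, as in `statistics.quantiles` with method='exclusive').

33.5

Step 1: Sort the data: [1, 5, 10, 14, 27, 36, 41, 49]
Step 2: n = 8
Step 3: Using the exclusive quartile method:
  Q1 = 6.25
  Q2 (median) = 20.5
  Q3 = 39.75
  IQR = Q3 - Q1 = 39.75 - 6.25 = 33.5
Step 4: IQR = 33.5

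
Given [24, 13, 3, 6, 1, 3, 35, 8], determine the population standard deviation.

11.2243

Step 1: Compute the mean: 11.625
Step 2: Sum of squared deviations from the mean: 1007.875
Step 3: Population variance = 1007.875 / 8 = 125.9844
Step 4: Standard deviation = sqrt(125.9844) = 11.2243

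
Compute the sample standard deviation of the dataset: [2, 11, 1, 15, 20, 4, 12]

7.1581

Step 1: Compute the mean: 9.2857
Step 2: Sum of squared deviations from the mean: 307.4286
Step 3: Sample variance = 307.4286 / 6 = 51.2381
Step 4: Standard deviation = sqrt(51.2381) = 7.1581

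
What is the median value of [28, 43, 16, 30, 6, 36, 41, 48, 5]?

30

Step 1: Sort the data in ascending order: [5, 6, 16, 28, 30, 36, 41, 43, 48]
Step 2: The number of values is n = 9.
Step 3: Since n is odd, the median is the middle value at position 5: 30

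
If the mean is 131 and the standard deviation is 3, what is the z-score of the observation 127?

-1.3333

Step 1: Recall the z-score formula: z = (x - mu) / sigma
Step 2: Substitute values: z = (127 - 131) / 3
Step 3: z = -4 / 3 = -1.3333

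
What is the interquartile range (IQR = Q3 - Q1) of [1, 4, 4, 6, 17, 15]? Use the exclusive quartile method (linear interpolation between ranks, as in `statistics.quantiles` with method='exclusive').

12.25

Step 1: Sort the data: [1, 4, 4, 6, 15, 17]
Step 2: n = 6
Step 3: Using the exclusive quartile method:
  Q1 = 3.25
  Q2 (median) = 5
  Q3 = 15.5
  IQR = Q3 - Q1 = 15.5 - 3.25 = 12.25
Step 4: IQR = 12.25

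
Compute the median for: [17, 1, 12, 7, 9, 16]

10.5

Step 1: Sort the data in ascending order: [1, 7, 9, 12, 16, 17]
Step 2: The number of values is n = 6.
Step 3: Since n is even, the median is the average of positions 3 and 4:
  Median = (9 + 12) / 2 = 10.5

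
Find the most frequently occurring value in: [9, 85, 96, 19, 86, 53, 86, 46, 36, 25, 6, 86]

86

Step 1: Count the frequency of each value:
  6: appears 1 time(s)
  9: appears 1 time(s)
  19: appears 1 time(s)
  25: appears 1 time(s)
  36: appears 1 time(s)
  46: appears 1 time(s)
  53: appears 1 time(s)
  85: appears 1 time(s)
  86: appears 3 time(s)
  96: appears 1 time(s)
Step 2: The value 86 appears most frequently (3 times).
Step 3: Mode = 86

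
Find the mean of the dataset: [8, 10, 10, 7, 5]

8

Step 1: Sum all values: 8 + 10 + 10 + 7 + 5 = 40
Step 2: Count the number of values: n = 5
Step 3: Mean = sum / n = 40 / 5 = 8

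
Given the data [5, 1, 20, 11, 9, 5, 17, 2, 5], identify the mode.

5

Step 1: Count the frequency of each value:
  1: appears 1 time(s)
  2: appears 1 time(s)
  5: appears 3 time(s)
  9: appears 1 time(s)
  11: appears 1 time(s)
  17: appears 1 time(s)
  20: appears 1 time(s)
Step 2: The value 5 appears most frequently (3 times).
Step 3: Mode = 5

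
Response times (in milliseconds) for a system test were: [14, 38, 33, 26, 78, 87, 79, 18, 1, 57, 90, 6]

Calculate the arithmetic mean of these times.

43.9167

Step 1: Sum all values: 14 + 38 + 33 + 26 + 78 + 87 + 79 + 18 + 1 + 57 + 90 + 6 = 527
Step 2: Count the number of values: n = 12
Step 3: Mean = sum / n = 527 / 12 = 43.9167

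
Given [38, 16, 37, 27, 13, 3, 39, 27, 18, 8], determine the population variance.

150.64

Step 1: Compute the mean: (38 + 16 + 37 + 27 + 13 + 3 + 39 + 27 + 18 + 8) / 10 = 22.6
Step 2: Compute squared deviations from the mean:
  (38 - 22.6)^2 = 237.16
  (16 - 22.6)^2 = 43.56
  (37 - 22.6)^2 = 207.36
  (27 - 22.6)^2 = 19.36
  (13 - 22.6)^2 = 92.16
  (3 - 22.6)^2 = 384.16
  (39 - 22.6)^2 = 268.96
  (27 - 22.6)^2 = 19.36
  (18 - 22.6)^2 = 21.16
  (8 - 22.6)^2 = 213.16
Step 3: Sum of squared deviations = 1506.4
Step 4: Population variance = 1506.4 / 10 = 150.64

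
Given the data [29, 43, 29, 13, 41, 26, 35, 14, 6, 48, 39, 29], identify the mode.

29

Step 1: Count the frequency of each value:
  6: appears 1 time(s)
  13: appears 1 time(s)
  14: appears 1 time(s)
  26: appears 1 time(s)
  29: appears 3 time(s)
  35: appears 1 time(s)
  39: appears 1 time(s)
  41: appears 1 time(s)
  43: appears 1 time(s)
  48: appears 1 time(s)
Step 2: The value 29 appears most frequently (3 times).
Step 3: Mode = 29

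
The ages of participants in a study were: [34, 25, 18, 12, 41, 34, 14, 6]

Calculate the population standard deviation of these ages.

11.6512

Step 1: Compute the mean: 23
Step 2: Sum of squared deviations from the mean: 1086
Step 3: Population variance = 1086 / 8 = 135.75
Step 4: Standard deviation = sqrt(135.75) = 11.6512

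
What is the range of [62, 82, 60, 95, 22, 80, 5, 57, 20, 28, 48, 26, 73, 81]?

90

Step 1: Identify the maximum value: max = 95
Step 2: Identify the minimum value: min = 5
Step 3: Range = max - min = 95 - 5 = 90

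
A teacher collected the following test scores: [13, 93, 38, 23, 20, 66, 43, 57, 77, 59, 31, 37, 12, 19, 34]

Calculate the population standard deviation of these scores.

23.4574

Step 1: Compute the mean: 41.4667
Step 2: Sum of squared deviations from the mean: 8253.7333
Step 3: Population variance = 8253.7333 / 15 = 550.2489
Step 4: Standard deviation = sqrt(550.2489) = 23.4574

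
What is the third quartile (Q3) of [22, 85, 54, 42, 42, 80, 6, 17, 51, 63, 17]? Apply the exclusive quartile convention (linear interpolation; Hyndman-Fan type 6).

63

Step 1: Sort the data: [6, 17, 17, 22, 42, 42, 51, 54, 63, 80, 85]
Step 2: n = 11
Step 3: Using the exclusive quartile method:
  Q1 = 17
  Q2 (median) = 42
  Q3 = 63
  IQR = Q3 - Q1 = 63 - 17 = 46
Step 4: Q3 = 63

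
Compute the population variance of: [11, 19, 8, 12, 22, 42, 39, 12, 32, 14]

137.09

Step 1: Compute the mean: (11 + 19 + 8 + 12 + 22 + 42 + 39 + 12 + 32 + 14) / 10 = 21.1
Step 2: Compute squared deviations from the mean:
  (11 - 21.1)^2 = 102.01
  (19 - 21.1)^2 = 4.41
  (8 - 21.1)^2 = 171.61
  (12 - 21.1)^2 = 82.81
  (22 - 21.1)^2 = 0.81
  (42 - 21.1)^2 = 436.81
  (39 - 21.1)^2 = 320.41
  (12 - 21.1)^2 = 82.81
  (32 - 21.1)^2 = 118.81
  (14 - 21.1)^2 = 50.41
Step 3: Sum of squared deviations = 1370.9
Step 4: Population variance = 1370.9 / 10 = 137.09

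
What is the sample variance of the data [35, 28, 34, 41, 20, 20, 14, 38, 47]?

121.1944

Step 1: Compute the mean: (35 + 28 + 34 + 41 + 20 + 20 + 14 + 38 + 47) / 9 = 30.7778
Step 2: Compute squared deviations from the mean:
  (35 - 30.7778)^2 = 17.8272
  (28 - 30.7778)^2 = 7.716
  (34 - 30.7778)^2 = 10.3827
  (41 - 30.7778)^2 = 104.4938
  (20 - 30.7778)^2 = 116.1605
  (20 - 30.7778)^2 = 116.1605
  (14 - 30.7778)^2 = 281.4938
  (38 - 30.7778)^2 = 52.1605
  (47 - 30.7778)^2 = 263.1605
Step 3: Sum of squared deviations = 969.5556
Step 4: Sample variance = 969.5556 / 8 = 121.1944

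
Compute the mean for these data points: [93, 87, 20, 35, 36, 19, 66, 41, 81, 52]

53

Step 1: Sum all values: 93 + 87 + 20 + 35 + 36 + 19 + 66 + 41 + 81 + 52 = 530
Step 2: Count the number of values: n = 10
Step 3: Mean = sum / n = 530 / 10 = 53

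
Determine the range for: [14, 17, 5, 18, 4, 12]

14

Step 1: Identify the maximum value: max = 18
Step 2: Identify the minimum value: min = 4
Step 3: Range = max - min = 18 - 4 = 14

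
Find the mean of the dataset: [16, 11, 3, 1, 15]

9.2

Step 1: Sum all values: 16 + 11 + 3 + 1 + 15 = 46
Step 2: Count the number of values: n = 5
Step 3: Mean = sum / n = 46 / 5 = 9.2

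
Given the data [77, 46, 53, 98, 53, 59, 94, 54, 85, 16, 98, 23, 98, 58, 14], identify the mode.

98

Step 1: Count the frequency of each value:
  14: appears 1 time(s)
  16: appears 1 time(s)
  23: appears 1 time(s)
  46: appears 1 time(s)
  53: appears 2 time(s)
  54: appears 1 time(s)
  58: appears 1 time(s)
  59: appears 1 time(s)
  77: appears 1 time(s)
  85: appears 1 time(s)
  94: appears 1 time(s)
  98: appears 3 time(s)
Step 2: The value 98 appears most frequently (3 times).
Step 3: Mode = 98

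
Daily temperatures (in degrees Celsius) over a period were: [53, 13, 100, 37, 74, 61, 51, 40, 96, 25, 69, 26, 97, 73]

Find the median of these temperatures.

57

Step 1: Sort the data in ascending order: [13, 25, 26, 37, 40, 51, 53, 61, 69, 73, 74, 96, 97, 100]
Step 2: The number of values is n = 14.
Step 3: Since n is even, the median is the average of positions 7 and 8:
  Median = (53 + 61) / 2 = 57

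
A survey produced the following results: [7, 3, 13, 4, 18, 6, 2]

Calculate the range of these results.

16

Step 1: Identify the maximum value: max = 18
Step 2: Identify the minimum value: min = 2
Step 3: Range = max - min = 18 - 2 = 16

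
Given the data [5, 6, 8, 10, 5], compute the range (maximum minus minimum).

5

Step 1: Identify the maximum value: max = 10
Step 2: Identify the minimum value: min = 5
Step 3: Range = max - min = 10 - 5 = 5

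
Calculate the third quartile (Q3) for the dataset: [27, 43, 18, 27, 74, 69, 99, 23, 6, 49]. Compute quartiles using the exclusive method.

70.25

Step 1: Sort the data: [6, 18, 23, 27, 27, 43, 49, 69, 74, 99]
Step 2: n = 10
Step 3: Using the exclusive quartile method:
  Q1 = 21.75
  Q2 (median) = 35
  Q3 = 70.25
  IQR = Q3 - Q1 = 70.25 - 21.75 = 48.5
Step 4: Q3 = 70.25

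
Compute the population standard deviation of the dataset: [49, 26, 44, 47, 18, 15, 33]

12.9331

Step 1: Compute the mean: 33.1429
Step 2: Sum of squared deviations from the mean: 1170.8571
Step 3: Population variance = 1170.8571 / 7 = 167.2653
Step 4: Standard deviation = sqrt(167.2653) = 12.9331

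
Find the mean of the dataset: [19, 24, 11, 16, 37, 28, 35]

24.2857

Step 1: Sum all values: 19 + 24 + 11 + 16 + 37 + 28 + 35 = 170
Step 2: Count the number of values: n = 7
Step 3: Mean = sum / n = 170 / 7 = 24.2857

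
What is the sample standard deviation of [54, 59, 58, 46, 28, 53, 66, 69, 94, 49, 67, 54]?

15.7968

Step 1: Compute the mean: 58.0833
Step 2: Sum of squared deviations from the mean: 2744.9167
Step 3: Sample variance = 2744.9167 / 11 = 249.5379
Step 4: Standard deviation = sqrt(249.5379) = 15.7968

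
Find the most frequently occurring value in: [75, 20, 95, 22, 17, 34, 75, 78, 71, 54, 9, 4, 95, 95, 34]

95

Step 1: Count the frequency of each value:
  4: appears 1 time(s)
  9: appears 1 time(s)
  17: appears 1 time(s)
  20: appears 1 time(s)
  22: appears 1 time(s)
  34: appears 2 time(s)
  54: appears 1 time(s)
  71: appears 1 time(s)
  75: appears 2 time(s)
  78: appears 1 time(s)
  95: appears 3 time(s)
Step 2: The value 95 appears most frequently (3 times).
Step 3: Mode = 95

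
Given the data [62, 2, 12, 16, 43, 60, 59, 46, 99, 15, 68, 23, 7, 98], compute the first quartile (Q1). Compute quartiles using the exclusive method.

14.25

Step 1: Sort the data: [2, 7, 12, 15, 16, 23, 43, 46, 59, 60, 62, 68, 98, 99]
Step 2: n = 14
Step 3: Using the exclusive quartile method:
  Q1 = 14.25
  Q2 (median) = 44.5
  Q3 = 63.5
  IQR = Q3 - Q1 = 63.5 - 14.25 = 49.25
Step 4: Q1 = 14.25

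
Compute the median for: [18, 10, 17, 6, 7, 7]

8.5

Step 1: Sort the data in ascending order: [6, 7, 7, 10, 17, 18]
Step 2: The number of values is n = 6.
Step 3: Since n is even, the median is the average of positions 3 and 4:
  Median = (7 + 10) / 2 = 8.5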